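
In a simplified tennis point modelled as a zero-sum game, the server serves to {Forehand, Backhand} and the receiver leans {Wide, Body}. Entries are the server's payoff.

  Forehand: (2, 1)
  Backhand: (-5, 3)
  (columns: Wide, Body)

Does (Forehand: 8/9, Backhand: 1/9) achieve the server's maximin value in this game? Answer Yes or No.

Yes

Against Wide this mix gives (8/9)·2 + (1/9)·(-5) = 11/9.
Against Body this mix gives (8/9)·1 + (1/9)·3 = 11/9.
All of the receiver's active replies (Wide, Body) yield 11/9, and no column does worse for the server. The mix makes the receiver indifferent and guarantees 11/9, so it is optimal.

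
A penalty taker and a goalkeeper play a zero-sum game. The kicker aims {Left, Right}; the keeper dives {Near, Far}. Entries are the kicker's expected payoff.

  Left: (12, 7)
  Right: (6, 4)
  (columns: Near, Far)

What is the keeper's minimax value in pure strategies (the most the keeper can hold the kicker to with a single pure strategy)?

Column maxima: Near → 12, Far → 7.
The smallest of these is 7.

7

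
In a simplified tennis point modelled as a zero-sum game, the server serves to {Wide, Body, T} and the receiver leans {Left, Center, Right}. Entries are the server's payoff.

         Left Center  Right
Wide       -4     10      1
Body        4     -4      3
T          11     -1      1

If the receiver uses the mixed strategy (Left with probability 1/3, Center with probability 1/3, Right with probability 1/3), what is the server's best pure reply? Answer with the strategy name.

Expected payoff of Wide: (1/3)·(-4) + (1/3)·10 + (1/3)·1 = 7/3.
Expected payoff of Body: (1/3)·4 + (1/3)·(-4) + (1/3)·3 = 1.
Expected payoff of T: (1/3)·11 + (1/3)·(-1) + (1/3)·1 = 11/3.
The largest is 11/3, so the server's best response is T.

T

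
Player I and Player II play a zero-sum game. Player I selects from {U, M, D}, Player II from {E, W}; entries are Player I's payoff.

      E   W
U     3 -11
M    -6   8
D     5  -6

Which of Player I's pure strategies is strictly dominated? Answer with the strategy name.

D gives a strictly higher payoff than U against every column: 5 > 3, -6 > -11.
So U is strictly dominated and Player I never plays it.

U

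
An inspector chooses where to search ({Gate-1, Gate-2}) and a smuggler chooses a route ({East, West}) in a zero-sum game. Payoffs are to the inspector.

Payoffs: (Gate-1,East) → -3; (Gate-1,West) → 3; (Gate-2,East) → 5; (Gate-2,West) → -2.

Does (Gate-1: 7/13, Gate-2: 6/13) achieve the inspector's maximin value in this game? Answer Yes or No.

Against East this mix gives (7/13)·(-3) + (6/13)·5 = 9/13.
Against West this mix gives (7/13)·3 + (6/13)·(-2) = 9/13.
All of the smuggler's active replies (East, West) yield 9/13, and no column does worse for the inspector. The mix makes the smuggler indifferent and guarantees 9/13, so it is optimal.

Yes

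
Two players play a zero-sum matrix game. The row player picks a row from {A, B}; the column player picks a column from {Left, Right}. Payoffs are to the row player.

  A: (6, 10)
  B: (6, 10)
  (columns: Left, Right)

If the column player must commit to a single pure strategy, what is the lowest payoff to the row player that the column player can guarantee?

6

Column maxima: Left → 6, Right → 10.
The smallest of these is 6.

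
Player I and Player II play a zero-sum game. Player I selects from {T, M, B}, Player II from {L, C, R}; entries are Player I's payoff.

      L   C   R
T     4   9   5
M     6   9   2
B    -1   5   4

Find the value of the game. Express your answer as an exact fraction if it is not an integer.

22/5

Row minima: T → 4, M → 2, B → -1; maximin = 4.
Column maxima: L → 6, C → 9, R → 5; minimax = 5.
4 ≠ 5, so there is no saddle point; optimal play is mixed.
B is strictly dominated by T, so Player I never plays it.
C is strictly dominated by L (it gives Player I strictly more in every row), so Player II never plays it.
On the remaining 2×2 (T, M vs L, R):
Let Player I play T with probability p. Expected payoff against L: 4p + 6(1−p) = −2p + 6; against R: 5p + 2(1−p) = 3p + 2.
Setting these equal: −2p + 6 = 3p + 2 ⇒ −5p = -4 ⇒ p = 4/5, and the value is (-2)·(4/5) + 6 = 22/5.
For Player II: with q = P(L), equating T's and M's payoffs gives −q + 5 = 4q + 2 ⇒ q = 3/5.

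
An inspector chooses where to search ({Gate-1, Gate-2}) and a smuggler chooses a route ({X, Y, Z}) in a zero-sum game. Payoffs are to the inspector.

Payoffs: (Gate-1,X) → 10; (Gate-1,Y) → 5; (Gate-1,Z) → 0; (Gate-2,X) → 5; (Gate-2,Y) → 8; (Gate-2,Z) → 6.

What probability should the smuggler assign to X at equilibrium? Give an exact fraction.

Row minima: Gate-1 → 0, Gate-2 → 5; maximin = 5.
Column maxima: X → 10, Y → 8, Z → 6; minimax = 6.
5 ≠ 6, so there is no saddle point; optimal play is mixed.
Y is strictly dominated by Z (it gives the inspector strictly more in every row), so the smuggler never plays it.
On the remaining 2×2 (Gate-1, Gate-2 vs X, Z):
Let the inspector play Gate-1 with probability p. Expected payoff against X: 10p + 5(1−p) = 5p + 5; against Z: 0p + 6(1−p) = −6p + 6.
Setting these equal: 5p + 5 = −6p + 6 ⇒ 11p = 1 ⇒ p = 1/11, and the value is (5)·(1/11) + 5 = 60/11.
For the smuggler: with q = P(X), equating Gate-1's and Gate-2's payoffs gives 10q = −q + 6 ⇒ q = 6/11.

6/11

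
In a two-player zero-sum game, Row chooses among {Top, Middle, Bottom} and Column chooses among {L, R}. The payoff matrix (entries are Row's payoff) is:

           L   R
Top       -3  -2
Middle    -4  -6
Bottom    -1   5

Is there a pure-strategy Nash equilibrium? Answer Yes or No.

Yes

Row minima: Top → -3, Middle → -6, Bottom → -1; maximin = -1.
Column maxima: L → -1, R → 5; minimax = -1.
maximin = minimax = -1, so a saddle point exists.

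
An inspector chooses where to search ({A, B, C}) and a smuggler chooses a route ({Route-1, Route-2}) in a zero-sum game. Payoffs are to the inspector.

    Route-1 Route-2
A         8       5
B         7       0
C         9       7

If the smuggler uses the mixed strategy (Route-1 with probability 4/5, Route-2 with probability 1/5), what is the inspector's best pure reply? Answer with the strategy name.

C

Expected payoff of A: (4/5)·8 + (1/5)·5 = 37/5.
Expected payoff of B: (4/5)·7 + (1/5)·0 = 28/5.
Expected payoff of C: (4/5)·9 + (1/5)·7 = 43/5.
The largest is 43/5, so the inspector's best response is C.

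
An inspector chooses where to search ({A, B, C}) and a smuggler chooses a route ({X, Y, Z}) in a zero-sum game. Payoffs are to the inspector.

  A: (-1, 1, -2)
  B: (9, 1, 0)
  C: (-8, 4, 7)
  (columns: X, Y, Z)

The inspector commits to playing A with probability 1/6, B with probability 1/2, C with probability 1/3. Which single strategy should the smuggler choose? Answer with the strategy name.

X

If the smuggler plays X, the inspector's expected payoff is (1/6)·(-1) + (1/2)·9 + (1/3)·(-8) = 5/3.
If the smuggler plays Y, the inspector's expected payoff is (1/6)·1 + (1/2)·1 + (1/3)·4 = 2.
If the smuggler plays Z, the inspector's expected payoff is (1/6)·(-2) + (1/2)·0 + (1/3)·7 = 2.
The smuggler minimizes the inspector's payoff; the smallest is 5/3, so the best response is X.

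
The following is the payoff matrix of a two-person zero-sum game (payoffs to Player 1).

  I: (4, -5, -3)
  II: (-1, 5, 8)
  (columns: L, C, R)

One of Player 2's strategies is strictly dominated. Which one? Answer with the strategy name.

R

C holds Player 1's payoff strictly below R in every row: -5 < -3, 5 < 8.
So R is strictly dominated for Player 2.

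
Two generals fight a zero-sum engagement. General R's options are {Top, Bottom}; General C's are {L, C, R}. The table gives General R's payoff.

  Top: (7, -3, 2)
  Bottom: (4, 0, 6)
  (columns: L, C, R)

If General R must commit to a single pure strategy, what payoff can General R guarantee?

Row minima: Top → -3, Bottom → 0.
The best of these is 0.

0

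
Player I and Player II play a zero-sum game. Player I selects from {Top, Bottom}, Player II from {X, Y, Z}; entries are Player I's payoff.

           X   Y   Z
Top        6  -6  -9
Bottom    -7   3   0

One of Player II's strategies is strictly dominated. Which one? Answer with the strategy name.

Z holds Player I's payoff strictly below Y in every row: -9 < -6, 0 < 3.
So Y is strictly dominated for Player II.

Y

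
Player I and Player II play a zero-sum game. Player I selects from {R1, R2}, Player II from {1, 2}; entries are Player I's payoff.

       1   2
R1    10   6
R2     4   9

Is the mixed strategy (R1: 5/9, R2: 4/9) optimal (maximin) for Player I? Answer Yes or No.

Yes

Against 1 this mix gives (5/9)·10 + (4/9)·4 = 22/3.
Against 2 this mix gives (5/9)·6 + (4/9)·9 = 22/3.
All of Player II's active replies (1, 2) yield 22/3, and no column does worse for Player I. The mix makes Player II indifferent and guarantees 22/3, so it is optimal.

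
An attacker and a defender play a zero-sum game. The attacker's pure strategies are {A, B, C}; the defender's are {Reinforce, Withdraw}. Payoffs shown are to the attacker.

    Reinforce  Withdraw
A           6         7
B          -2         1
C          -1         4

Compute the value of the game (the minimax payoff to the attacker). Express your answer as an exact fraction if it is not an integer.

6

Row minima: A → 6, B → -2, C → -1; maximin = 6.
Column maxima: Reinforce → 6, Withdraw → 7; minimax = 6.
Since maximin = minimax = 6, there is a saddle point and the value is 6.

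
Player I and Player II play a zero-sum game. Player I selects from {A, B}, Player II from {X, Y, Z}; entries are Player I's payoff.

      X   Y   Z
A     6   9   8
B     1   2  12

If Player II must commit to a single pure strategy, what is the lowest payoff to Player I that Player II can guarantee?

6

Column maxima: X → 6, Y → 9, Z → 12.
The smallest of these is 6.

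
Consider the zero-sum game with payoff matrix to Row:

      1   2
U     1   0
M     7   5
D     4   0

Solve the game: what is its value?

5

Row minima: U → 0, M → 5, D → 0; maximin = 5.
Column maxima: 1 → 7, 2 → 5; minimax = 5.
Since maximin = minimax = 5, there is a saddle point and the value is 5.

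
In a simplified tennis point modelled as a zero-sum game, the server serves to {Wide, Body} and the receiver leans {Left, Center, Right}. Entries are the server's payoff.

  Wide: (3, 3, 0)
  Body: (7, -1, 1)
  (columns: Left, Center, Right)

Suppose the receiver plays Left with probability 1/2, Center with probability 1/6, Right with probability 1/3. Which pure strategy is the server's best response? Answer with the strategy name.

Body

Expected payoff of Wide: (1/2)·3 + (1/6)·3 + (1/3)·0 = 2.
Expected payoff of Body: (1/2)·7 + (1/6)·(-1) + (1/3)·1 = 11/3.
The largest is 11/3, so the server's best response is Body.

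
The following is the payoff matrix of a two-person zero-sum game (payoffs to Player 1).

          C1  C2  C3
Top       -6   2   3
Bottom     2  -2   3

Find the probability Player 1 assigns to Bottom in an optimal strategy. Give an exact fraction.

2/3

Row minima: Top → -6, Bottom → -2; maximin = -2.
Column maxima: C1 → 2, C2 → 2, C3 → 3; minimax = 2.
-2 ≠ 2, so there is no saddle point; optimal play is mixed.
C3 is strictly dominated by C1 (it gives Player 1 strictly more in every row), so Player 2 never plays it.
On the remaining 2×2 (Top, Bottom vs C1, C2):
Let Player 1 play Top with probability p. Expected payoff against C1: (-6)p + 2(1−p) = −8p + 2; against C2: 2p + (-2)(1−p) = 4p − 2.
Setting these equal: −8p + 2 = 4p − 2 ⇒ −12p = -4 ⇒ p = 1/3, and the value is (-8)·(1/3) + 2 = -2/3.
For Player 2: with q = P(C1), equating Top's and Bottom's payoffs gives −8q + 2 = 4q − 2 ⇒ q = 1/3.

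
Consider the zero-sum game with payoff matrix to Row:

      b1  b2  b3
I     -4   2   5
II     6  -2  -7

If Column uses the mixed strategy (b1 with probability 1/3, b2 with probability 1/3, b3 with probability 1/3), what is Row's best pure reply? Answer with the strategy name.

I

Expected payoff of I: (1/3)·(-4) + (1/3)·2 + (1/3)·5 = 1.
Expected payoff of II: (1/3)·6 + (1/3)·(-2) + (1/3)·(-7) = -1.
The largest is 1, so Row's best response is I.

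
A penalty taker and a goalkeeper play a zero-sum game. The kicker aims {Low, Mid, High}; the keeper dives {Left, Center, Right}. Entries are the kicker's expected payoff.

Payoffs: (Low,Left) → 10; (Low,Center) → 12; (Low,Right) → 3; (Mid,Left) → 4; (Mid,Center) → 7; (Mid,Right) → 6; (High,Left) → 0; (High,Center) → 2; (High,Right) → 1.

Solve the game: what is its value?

16/3

Row minima: Low → 3, Mid → 4, High → 0; maximin = 4.
Column maxima: Left → 10, Center → 12, Right → 6; minimax = 6.
4 ≠ 6, so there is no saddle point; optimal play is mixed.
High is strictly dominated by Low, so the kicker never plays it.
Center is strictly dominated by Left (it gives the kicker strictly more in every row), so the keeper never plays it.
On the remaining 2×2 (Low, Mid vs Left, Right):
Let the kicker play Low with probability p. Expected payoff against Left: 10p + 4(1−p) = 6p + 4; against Right: 3p + 6(1−p) = −3p + 6.
Setting these equal: 6p + 4 = −3p + 6 ⇒ 9p = 2 ⇒ p = 2/9, and the value is (6)·(2/9) + 4 = 16/3.
For the keeper: with q = P(Left), equating Low's and Mid's payoffs gives 7q + 3 = −2q + 6 ⇒ q = 1/3.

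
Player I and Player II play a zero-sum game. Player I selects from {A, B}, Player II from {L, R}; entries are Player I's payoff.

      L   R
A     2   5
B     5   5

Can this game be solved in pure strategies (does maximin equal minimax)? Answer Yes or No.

Row minima: A → 2, B → 5; maximin = 5.
Column maxima: L → 5, R → 5; minimax = 5.
maximin = minimax = 5, so a saddle point exists.

Yes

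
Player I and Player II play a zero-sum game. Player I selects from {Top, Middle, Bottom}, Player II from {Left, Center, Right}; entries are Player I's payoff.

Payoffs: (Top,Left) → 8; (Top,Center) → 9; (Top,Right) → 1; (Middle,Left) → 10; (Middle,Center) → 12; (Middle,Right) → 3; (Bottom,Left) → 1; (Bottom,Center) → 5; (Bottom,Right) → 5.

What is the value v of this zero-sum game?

Row minima: Top → 1, Middle → 3, Bottom → 1; maximin = 3.
Column maxima: Left → 10, Center → 12, Right → 5; minimax = 5.
3 ≠ 5, so there is no saddle point; optimal play is mixed.
Top is strictly dominated by Middle, so Player I never plays it.
Center is strictly dominated by Left (it gives Player I strictly more in every row), so Player II never plays it.
On the remaining 2×2 (Middle, Bottom vs Left, Right):
Let Player I play Middle with probability p. Expected payoff against Left: 10p + 1(1−p) = 9p + 1; against Right: 3p + 5(1−p) = −2p + 5.
Setting these equal: 9p + 1 = −2p + 5 ⇒ 11p = 4 ⇒ p = 4/11, and the value is (9)·(4/11) + 1 = 47/11.
For Player II: with q = P(Left), equating Middle's and Bottom's payoffs gives 7q + 3 = −4q + 5 ⇒ q = 2/11.

47/11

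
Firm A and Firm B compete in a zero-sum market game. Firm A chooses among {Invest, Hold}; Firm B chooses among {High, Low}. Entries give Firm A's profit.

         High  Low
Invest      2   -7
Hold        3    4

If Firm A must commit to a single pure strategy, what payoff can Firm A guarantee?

Row minima: Invest → -7, Hold → 3.
The best of these is 3.

3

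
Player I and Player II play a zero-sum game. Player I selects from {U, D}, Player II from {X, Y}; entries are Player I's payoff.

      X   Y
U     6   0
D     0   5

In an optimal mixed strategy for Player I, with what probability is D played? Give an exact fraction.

Row minima: U → 0, D → 0; maximin = 0.
Column maxima: X → 6, Y → 5; minimax = 5.
0 ≠ 5, so there is no saddle point; optimal play is mixed.
Let Player I play U with probability p. Expected payoff against X: 6p + 0(1−p) = 6p; against Y: 0p + 5(1−p) = −5p + 5.
Setting these equal: 6p = −5p + 5 ⇒ 11p = 5 ⇒ p = 5/11, and the value is (6)·(5/11) = 30/11.
For Player II: with q = P(X), equating U's and D's payoffs gives 6q = −5q + 5 ⇒ q = 5/11.

6/11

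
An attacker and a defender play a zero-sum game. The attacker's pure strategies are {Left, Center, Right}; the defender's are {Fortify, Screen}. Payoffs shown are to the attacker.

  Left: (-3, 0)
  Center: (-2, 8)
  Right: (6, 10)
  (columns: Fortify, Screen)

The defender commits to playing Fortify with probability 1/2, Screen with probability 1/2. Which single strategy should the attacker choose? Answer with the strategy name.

Right

Expected payoff of Left: (1/2)·(-3) + (1/2)·0 = -3/2.
Expected payoff of Center: (1/2)·(-2) + (1/2)·8 = 3.
Expected payoff of Right: (1/2)·6 + (1/2)·10 = 8.
The largest is 8, so the attacker's best response is Right.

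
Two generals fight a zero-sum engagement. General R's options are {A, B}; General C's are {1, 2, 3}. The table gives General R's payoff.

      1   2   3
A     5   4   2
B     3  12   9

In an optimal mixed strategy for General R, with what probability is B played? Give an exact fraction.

Row minima: A → 2, B → 3; maximin = 3.
Column maxima: 1 → 5, 2 → 12, 3 → 9; minimax = 5.
3 ≠ 5, so there is no saddle point; optimal play is mixed.
2 is strictly dominated by 3 (it gives General R strictly more in every row), so General C never plays it.
On the remaining 2×2 (A, B vs 1, 3):
Let General R play A with probability p. Expected payoff against 1: 5p + 3(1−p) = 2p + 3; against 3: 2p + 9(1−p) = −7p + 9.
Setting these equal: 2p + 3 = −7p + 9 ⇒ 9p = 6 ⇒ p = 2/3, and the value is (2)·(2/3) + 3 = 13/3.
For General C: with q = P(1), equating A's and B's payoffs gives 3q + 2 = −6q + 9 ⇒ q = 7/9.

1/3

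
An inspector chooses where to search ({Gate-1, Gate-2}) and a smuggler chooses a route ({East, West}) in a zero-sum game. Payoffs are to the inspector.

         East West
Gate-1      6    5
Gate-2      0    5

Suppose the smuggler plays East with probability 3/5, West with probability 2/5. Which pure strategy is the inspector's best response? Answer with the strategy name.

Gate-1

Expected payoff of Gate-1: (3/5)·6 + (2/5)·5 = 28/5.
Expected payoff of Gate-2: (3/5)·0 + (2/5)·5 = 2.
The largest is 28/5, so the inspector's best response is Gate-1.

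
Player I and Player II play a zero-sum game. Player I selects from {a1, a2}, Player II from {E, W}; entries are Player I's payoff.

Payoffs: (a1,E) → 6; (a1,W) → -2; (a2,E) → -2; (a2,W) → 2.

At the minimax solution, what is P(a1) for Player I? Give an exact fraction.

Row minima: a1 → -2, a2 → -2; maximin = -2.
Column maxima: E → 6, W → 2; minimax = 2.
-2 ≠ 2, so there is no saddle point; optimal play is mixed.
Let Player I play a1 with probability p. Expected payoff against E: 6p + (-2)(1−p) = 8p − 2; against W: (-2)p + 2(1−p) = −4p + 2.
Setting these equal: 8p − 2 = −4p + 2 ⇒ 12p = 4 ⇒ p = 1/3, and the value is (8)·(1/3) − 2 = 2/3.
For Player II: with q = P(E), equating a1's and a2's payoffs gives 8q − 2 = −4q + 2 ⇒ q = 1/3.

1/3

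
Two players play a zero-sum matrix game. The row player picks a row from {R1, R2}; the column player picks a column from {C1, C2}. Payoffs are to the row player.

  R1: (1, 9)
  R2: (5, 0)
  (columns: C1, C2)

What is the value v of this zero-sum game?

45/13

Row minima: R1 → 1, R2 → 0; maximin = 1.
Column maxima: C1 → 5, C2 → 9; minimax = 5.
1 ≠ 5, so there is no saddle point; optimal play is mixed.
Let the row player play R1 with probability p. Expected payoff against C1: 1p + 5(1−p) = −4p + 5; against C2: 9p + 0(1−p) = 9p.
Setting these equal: −4p + 5 = 9p ⇒ −13p = -5 ⇒ p = 5/13, and the value is (-4)·(5/13) + 5 = 45/13.
For the column player: with q = P(C1), equating R1's and R2's payoffs gives −8q + 9 = 5q ⇒ q = 9/13.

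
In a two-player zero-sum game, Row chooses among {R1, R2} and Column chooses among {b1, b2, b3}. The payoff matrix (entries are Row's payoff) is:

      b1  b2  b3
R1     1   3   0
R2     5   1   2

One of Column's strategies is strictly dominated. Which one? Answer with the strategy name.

b1

b3 holds Row's payoff strictly below b1 in every row: 0 < 1, 2 < 5.
So b1 is strictly dominated for Column.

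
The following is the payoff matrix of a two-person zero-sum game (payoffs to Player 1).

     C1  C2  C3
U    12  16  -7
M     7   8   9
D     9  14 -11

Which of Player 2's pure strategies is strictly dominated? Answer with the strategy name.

C2

C1 holds Player 1's payoff strictly below C2 in every row: 12 < 16, 7 < 8, 9 < 14.
So C2 is strictly dominated for Player 2.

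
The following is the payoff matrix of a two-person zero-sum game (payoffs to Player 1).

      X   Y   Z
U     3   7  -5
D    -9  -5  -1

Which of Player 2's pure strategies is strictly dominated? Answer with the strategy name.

Y

X holds Player 1's payoff strictly below Y in every row: 3 < 7, -9 < -5.
So Y is strictly dominated for Player 2.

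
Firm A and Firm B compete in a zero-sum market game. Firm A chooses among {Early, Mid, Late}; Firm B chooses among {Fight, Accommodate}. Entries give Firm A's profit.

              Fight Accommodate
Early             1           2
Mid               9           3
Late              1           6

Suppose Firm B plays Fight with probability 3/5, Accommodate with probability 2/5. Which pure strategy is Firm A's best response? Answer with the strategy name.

Expected payoff of Early: (3/5)·1 + (2/5)·2 = 7/5.
Expected payoff of Mid: (3/5)·9 + (2/5)·3 = 33/5.
Expected payoff of Late: (3/5)·1 + (2/5)·6 = 3.
The largest is 33/5, so Firm A's best response is Mid.

Mid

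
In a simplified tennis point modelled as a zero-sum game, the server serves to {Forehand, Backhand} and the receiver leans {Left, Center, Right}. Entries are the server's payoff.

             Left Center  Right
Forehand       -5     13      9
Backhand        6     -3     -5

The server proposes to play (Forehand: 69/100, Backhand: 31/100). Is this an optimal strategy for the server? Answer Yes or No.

Against Left this mix gives (69/100)·(-5) + (31/100)·6 = -159/100.
Against Center this mix gives (69/100)·13 + (31/100)·(-3) = 201/25.
Against Right this mix gives (69/100)·9 + (31/100)·(-5) = 233/50.
The receiver will play Left, holding the server to -159/100. Shifting weight toward the row that does better against Left would raise this floor (the equalizing mix achieves 29/25 against both Left and Right), so the proposed strategy is not optimal.

No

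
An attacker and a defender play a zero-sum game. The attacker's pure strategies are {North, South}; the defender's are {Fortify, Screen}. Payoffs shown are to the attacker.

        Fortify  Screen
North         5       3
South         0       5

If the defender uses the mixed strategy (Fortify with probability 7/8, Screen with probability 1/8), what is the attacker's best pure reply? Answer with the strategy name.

Expected payoff of North: (7/8)·5 + (1/8)·3 = 19/4.
Expected payoff of South: (7/8)·0 + (1/8)·5 = 5/8.
The largest is 19/4, so the attacker's best response is North.

North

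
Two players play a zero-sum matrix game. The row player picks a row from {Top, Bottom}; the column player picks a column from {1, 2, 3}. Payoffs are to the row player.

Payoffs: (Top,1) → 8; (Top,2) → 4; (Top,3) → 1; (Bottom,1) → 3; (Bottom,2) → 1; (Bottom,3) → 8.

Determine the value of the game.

31/10

Row minima: Top → 1, Bottom → 1; maximin = 1.
Column maxima: 1 → 8, 2 → 4, 3 → 8; minimax = 4.
1 ≠ 4, so there is no saddle point; optimal play is mixed.
1 is strictly dominated by 2 (it gives the row player strictly more in every row), so the column player never plays it.
On the remaining 2×2 (Top, Bottom vs 2, 3):
Let the row player play Top with probability p. Expected payoff against 2: 4p + 1(1−p) = 3p + 1; against 3: 1p + 8(1−p) = −7p + 8.
Setting these equal: 3p + 1 = −7p + 8 ⇒ 10p = 7 ⇒ p = 7/10, and the value is (3)·(7/10) + 1 = 31/10.
For the column player: with q = P(2), equating Top's and Bottom's payoffs gives 3q + 1 = −7q + 8 ⇒ q = 7/10.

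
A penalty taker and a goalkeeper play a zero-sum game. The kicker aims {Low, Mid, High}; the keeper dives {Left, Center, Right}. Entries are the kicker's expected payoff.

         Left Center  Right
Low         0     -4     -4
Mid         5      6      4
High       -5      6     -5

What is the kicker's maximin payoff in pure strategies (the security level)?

Row minima: Low → -4, Mid → 4, High → -5.
The best of these is 4.

4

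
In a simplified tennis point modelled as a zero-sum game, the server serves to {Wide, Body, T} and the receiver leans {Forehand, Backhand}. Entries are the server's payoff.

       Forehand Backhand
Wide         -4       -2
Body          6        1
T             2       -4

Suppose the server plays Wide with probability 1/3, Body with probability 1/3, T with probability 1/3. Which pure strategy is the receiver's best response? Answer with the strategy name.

Backhand

If the receiver plays Forehand, the server's expected payoff is (1/3)·(-4) + (1/3)·6 + (1/3)·2 = 4/3.
If the receiver plays Backhand, the server's expected payoff is (1/3)·(-2) + (1/3)·1 + (1/3)·(-4) = -5/3.
The receiver minimizes the server's payoff; the smallest is -5/3, so the best response is Backhand.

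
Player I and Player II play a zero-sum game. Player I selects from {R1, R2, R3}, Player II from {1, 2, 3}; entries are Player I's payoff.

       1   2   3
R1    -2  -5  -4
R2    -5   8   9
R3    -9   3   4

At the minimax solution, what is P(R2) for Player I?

3/16

Row minima: R1 → -5, R2 → -5, R3 → -9; maximin = -5.
Column maxima: 1 → -2, 2 → 8, 3 → 9; minimax = -2.
-5 ≠ -2, so there is no saddle point; optimal play is mixed.
R3 is strictly dominated by R2, so Player I never plays it.
3 is strictly dominated by 2 (it gives Player I strictly more in every row), so Player II never plays it.
On the remaining 2×2 (R1, R2 vs 1, 2):
Let Player I play R1 with probability p. Expected payoff against 1: (-2)p + (-5)(1−p) = 3p − 5; against 2: (-5)p + 8(1−p) = −13p + 8.
Setting these equal: 3p − 5 = −13p + 8 ⇒ 16p = 13 ⇒ p = 13/16, and the value is (3)·(13/16) − 5 = -41/16.
For Player II: with q = P(1), equating R1's and R2's payoffs gives 3q − 5 = −13q + 8 ⇒ q = 13/16.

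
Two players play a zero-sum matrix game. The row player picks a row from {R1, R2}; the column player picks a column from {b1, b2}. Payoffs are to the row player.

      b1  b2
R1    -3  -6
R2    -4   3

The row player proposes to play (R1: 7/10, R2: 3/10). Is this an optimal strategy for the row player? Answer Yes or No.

Against b1 this mix gives (7/10)·(-3) + (3/10)·(-4) = -33/10.
Against b2 this mix gives (7/10)·(-6) + (3/10)·3 = -33/10.
All of the column player's active replies (b1, b2) yield -33/10, and no column does worse for the row player. The mix makes the column player indifferent and guarantees -33/10, so it is optimal.

Yes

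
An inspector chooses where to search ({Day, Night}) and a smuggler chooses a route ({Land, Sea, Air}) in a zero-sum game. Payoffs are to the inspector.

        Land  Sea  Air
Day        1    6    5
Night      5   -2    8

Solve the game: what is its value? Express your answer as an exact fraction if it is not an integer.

Row minima: Day → 1, Night → -2; maximin = 1.
Column maxima: Land → 5, Sea → 6, Air → 8; minimax = 5.
1 ≠ 5, so there is no saddle point; optimal play is mixed.
Air is strictly dominated by Land (it gives the inspector strictly more in every row), so the smuggler never plays it.
On the remaining 2×2 (Day, Night vs Land, Sea):
Let the inspector play Day with probability p. Expected payoff against Land: 1p + 5(1−p) = −4p + 5; against Sea: 6p + (-2)(1−p) = 8p − 2.
Setting these equal: −4p + 5 = 8p − 2 ⇒ −12p = -7 ⇒ p = 7/12, and the value is (-4)·(7/12) + 5 = 8/3.
For the smuggler: with q = P(Land), equating Day's and Night's payoffs gives −5q + 6 = 7q − 2 ⇒ q = 2/3.

8/3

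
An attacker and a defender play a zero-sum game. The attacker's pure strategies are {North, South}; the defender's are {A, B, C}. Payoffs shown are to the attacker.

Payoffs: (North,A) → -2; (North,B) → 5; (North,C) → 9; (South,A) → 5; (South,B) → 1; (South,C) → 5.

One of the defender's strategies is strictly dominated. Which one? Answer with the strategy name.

C

B holds the attacker's payoff strictly below C in every row: 5 < 9, 1 < 5.
So C is strictly dominated for the defender.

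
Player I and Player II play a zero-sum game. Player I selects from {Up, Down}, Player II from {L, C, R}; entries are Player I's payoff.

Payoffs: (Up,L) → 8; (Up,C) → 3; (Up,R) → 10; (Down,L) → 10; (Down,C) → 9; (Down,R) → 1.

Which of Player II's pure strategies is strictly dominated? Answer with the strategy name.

L

C holds Player I's payoff strictly below L in every row: 3 < 8, 9 < 10.
So L is strictly dominated for Player II.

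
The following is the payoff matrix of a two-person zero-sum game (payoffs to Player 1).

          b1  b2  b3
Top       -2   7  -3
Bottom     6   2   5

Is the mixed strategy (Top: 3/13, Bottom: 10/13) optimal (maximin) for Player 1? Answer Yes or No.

Against b1 this mix gives (3/13)·(-2) + (10/13)·6 = 54/13.
Against b2 this mix gives (3/13)·7 + (10/13)·2 = 41/13.
Against b3 this mix gives (3/13)·(-3) + (10/13)·5 = 41/13.
All of Player 2's active replies (b2, b3) yield 41/13, and no column does worse for Player 1. The mix makes Player 2 indifferent and guarantees 41/13, so it is optimal.

Yes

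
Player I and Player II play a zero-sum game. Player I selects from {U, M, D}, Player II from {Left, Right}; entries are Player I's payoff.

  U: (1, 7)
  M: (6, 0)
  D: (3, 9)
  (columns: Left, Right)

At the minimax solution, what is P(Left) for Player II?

Row minima: U → 1, M → 0, D → 3; maximin = 3.
Column maxima: Left → 6, Right → 9; minimax = 6.
3 ≠ 6, so there is no saddle point; optimal play is mixed.
U is strictly dominated by D, so Player I never plays it.
On the remaining 2×2 (M, D vs Left, Right):
Let Player I play M with probability p. Expected payoff against Left: 6p + 3(1−p) = 3p + 3; against Right: 0p + 9(1−p) = −9p + 9.
Setting these equal: 3p + 3 = −9p + 9 ⇒ 12p = 6 ⇒ p = 1/2, and the value is (3)·(1/2) + 3 = 9/2.
For Player II: with q = P(Left), equating M's and D's payoffs gives 6q = −6q + 9 ⇒ q = 3/4.

3/4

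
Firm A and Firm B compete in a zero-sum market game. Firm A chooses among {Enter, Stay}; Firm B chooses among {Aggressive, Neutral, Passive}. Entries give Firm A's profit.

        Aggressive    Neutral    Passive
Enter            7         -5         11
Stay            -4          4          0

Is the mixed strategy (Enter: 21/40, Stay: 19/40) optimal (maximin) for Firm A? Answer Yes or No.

No

Against Aggressive this mix gives (21/40)·7 + (19/40)·(-4) = 71/40.
Against Neutral this mix gives (21/40)·(-5) + (19/40)·4 = -29/40.
Against Passive this mix gives (21/40)·11 + (19/40)·0 = 231/40.
Firm B will play Neutral, holding Firm A to -29/40. Shifting weight toward the row that does better against Neutral would raise this floor (the equalizing mix achieves 2/5 against both Neutral and Aggressive), so the proposed strategy is not optimal.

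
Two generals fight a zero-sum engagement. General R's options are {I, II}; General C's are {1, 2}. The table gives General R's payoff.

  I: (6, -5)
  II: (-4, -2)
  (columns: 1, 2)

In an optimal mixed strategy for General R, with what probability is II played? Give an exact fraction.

Row minima: I → -5, II → -4; maximin = -4.
Column maxima: 1 → 6, 2 → -2; minimax = -2.
-4 ≠ -2, so there is no saddle point; optimal play is mixed.
Let General R play I with probability p. Expected payoff against 1: 6p + (-4)(1−p) = 10p − 4; against 2: (-5)p + (-2)(1−p) = −3p − 2.
Setting these equal: 10p − 4 = −3p − 2 ⇒ 13p = 2 ⇒ p = 2/13, and the value is (10)·(2/13) − 4 = -32/13.
For General C: with q = P(1), equating I's and II's payoffs gives 11q − 5 = −2q − 2 ⇒ q = 3/13.

11/13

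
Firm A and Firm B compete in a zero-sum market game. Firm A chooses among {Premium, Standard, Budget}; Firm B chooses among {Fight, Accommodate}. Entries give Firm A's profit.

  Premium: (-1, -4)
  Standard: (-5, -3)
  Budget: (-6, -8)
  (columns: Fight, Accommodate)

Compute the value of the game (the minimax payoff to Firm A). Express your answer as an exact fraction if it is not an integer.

Row minima: Premium → -4, Standard → -5, Budget → -8; maximin = -4.
Column maxima: Fight → -1, Accommodate → -3; minimax = -3.
-4 ≠ -3, so there is no saddle point; optimal play is mixed.
Budget is strictly dominated by Premium, so Firm A never plays it.
On the remaining 2×2 (Premium, Standard vs Fight, Accommodate):
Let Firm A play Premium with probability p. Expected payoff against Fight: (-1)p + (-5)(1−p) = 4p − 5; against Accommodate: (-4)p + (-3)(1−p) = −p − 3.
Setting these equal: 4p − 5 = −p − 3 ⇒ 5p = 2 ⇒ p = 2/5, and the value is (4)·(2/5) − 5 = -17/5.
For Firm B: with q = P(Fight), equating Premium's and Standard's payoffs gives 3q − 4 = −2q − 3 ⇒ q = 1/5.

-17/5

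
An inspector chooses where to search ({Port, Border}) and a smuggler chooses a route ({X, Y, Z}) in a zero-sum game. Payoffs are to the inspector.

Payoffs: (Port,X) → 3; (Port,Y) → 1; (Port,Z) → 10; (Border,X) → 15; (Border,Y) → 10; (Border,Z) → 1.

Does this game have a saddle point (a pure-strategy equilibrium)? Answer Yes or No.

Row minima: Port → 1, Border → 1; maximin = 1.
Column maxima: X → 15, Y → 10, Z → 10; minimax = 10.
1 ≠ 10, so no pure-strategy equilibrium exists.

No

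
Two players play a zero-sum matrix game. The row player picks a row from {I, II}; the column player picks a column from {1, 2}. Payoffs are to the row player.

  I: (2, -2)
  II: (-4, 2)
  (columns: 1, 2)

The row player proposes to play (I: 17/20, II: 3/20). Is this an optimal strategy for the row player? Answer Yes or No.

Against 1 this mix gives (17/20)·2 + (3/20)·(-4) = 11/10.
Against 2 this mix gives (17/20)·(-2) + (3/20)·2 = -7/5.
The column player will play 2, holding the row player to -7/5. Shifting weight toward the row that does better against 2 would raise this floor (the equalizing mix achieves -2/5 against both 2 and 1), so the proposed strategy is not optimal.

No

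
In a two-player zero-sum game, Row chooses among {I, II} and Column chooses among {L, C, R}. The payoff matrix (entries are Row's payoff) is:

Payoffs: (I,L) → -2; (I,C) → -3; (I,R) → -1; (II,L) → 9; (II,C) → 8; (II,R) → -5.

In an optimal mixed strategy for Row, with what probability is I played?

Row minima: I → -3, II → -5; maximin = -3.
Column maxima: L → 9, C → 8, R → -1; minimax = -1.
-3 ≠ -1, so there is no saddle point; optimal play is mixed.
L is strictly dominated by C (it gives Row strictly more in every row), so Column never plays it.
On the remaining 2×2 (I, II vs C, R):
Let Row play I with probability p. Expected payoff against C: (-3)p + 8(1−p) = −11p + 8; against R: (-1)p + (-5)(1−p) = 4p − 5.
Setting these equal: −11p + 8 = 4p − 5 ⇒ −15p = -13 ⇒ p = 13/15, and the value is (-11)·(13/15) + 8 = -23/15.
For Column: with q = P(C), equating I's and II's payoffs gives −2q − 1 = 13q − 5 ⇒ q = 4/15.

13/15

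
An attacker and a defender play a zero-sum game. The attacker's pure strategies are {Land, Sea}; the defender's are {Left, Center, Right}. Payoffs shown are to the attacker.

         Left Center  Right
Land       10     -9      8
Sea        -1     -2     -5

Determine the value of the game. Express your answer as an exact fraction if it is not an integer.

Row minima: Land → -9, Sea → -5; maximin = -5.
Column maxima: Left → 10, Center → -2, Right → 8; minimax = -2.
-5 ≠ -2, so there is no saddle point; optimal play is mixed.
Left is strictly dominated by Center (it gives the attacker strictly more in every row), so the defender never plays it.
On the remaining 2×2 (Land, Sea vs Center, Right):
Let the attacker play Land with probability p. Expected payoff against Center: (-9)p + (-2)(1−p) = −7p − 2; against Right: 8p + (-5)(1−p) = 13p − 5.
Setting these equal: −7p − 2 = 13p − 5 ⇒ −20p = -3 ⇒ p = 3/20, and the value is (-7)·(3/20) − 2 = -61/20.
For the defender: with q = P(Center), equating Land's and Sea's payoffs gives −17q + 8 = 3q − 5 ⇒ q = 13/20.

-61/20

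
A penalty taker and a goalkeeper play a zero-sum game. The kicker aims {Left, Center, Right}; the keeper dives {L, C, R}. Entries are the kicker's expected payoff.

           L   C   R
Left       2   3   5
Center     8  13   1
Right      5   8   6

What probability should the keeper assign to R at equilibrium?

3/8

Row minima: Left → 2, Center → 1, Right → 5; maximin = 5.
Column maxima: L → 8, C → 13, R → 6; minimax = 6.
5 ≠ 6, so there is no saddle point; optimal play is mixed.
Left is strictly dominated by Right, so the kicker never plays it.
C is strictly dominated by L (it gives the kicker strictly more in every row), so the keeper never plays it.
On the remaining 2×2 (Center, Right vs L, R):
Let the kicker play Center with probability p. Expected payoff against L: 8p + 5(1−p) = 3p + 5; against R: 1p + 6(1−p) = −5p + 6.
Setting these equal: 3p + 5 = −5p + 6 ⇒ 8p = 1 ⇒ p = 1/8, and the value is (3)·(1/8) + 5 = 43/8.
For the keeper: with q = P(L), equating Center's and Right's payoffs gives 7q + 1 = −q + 6 ⇒ q = 5/8.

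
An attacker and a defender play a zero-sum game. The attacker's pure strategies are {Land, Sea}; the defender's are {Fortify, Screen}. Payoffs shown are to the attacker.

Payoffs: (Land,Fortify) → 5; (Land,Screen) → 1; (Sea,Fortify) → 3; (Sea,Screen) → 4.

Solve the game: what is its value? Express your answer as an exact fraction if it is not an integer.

17/5

Row minima: Land → 1, Sea → 3; maximin = 3.
Column maxima: Fortify → 5, Screen → 4; minimax = 4.
3 ≠ 4, so there is no saddle point; optimal play is mixed.
Let the attacker play Land with probability p. Expected payoff against Fortify: 5p + 3(1−p) = 2p + 3; against Screen: 1p + 4(1−p) = −3p + 4.
Setting these equal: 2p + 3 = −3p + 4 ⇒ 5p = 1 ⇒ p = 1/5, and the value is (2)·(1/5) + 3 = 17/5.
For the defender: with q = P(Fortify), equating Land's and Sea's payoffs gives 4q + 1 = −q + 4 ⇒ q = 3/5.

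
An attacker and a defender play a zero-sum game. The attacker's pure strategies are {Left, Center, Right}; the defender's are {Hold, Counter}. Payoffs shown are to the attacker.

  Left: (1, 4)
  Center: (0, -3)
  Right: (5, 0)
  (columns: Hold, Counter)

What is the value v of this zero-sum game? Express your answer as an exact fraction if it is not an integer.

5/2

Row minima: Left → 1, Center → -3, Right → 0; maximin = 1.
Column maxima: Hold → 5, Counter → 4; minimax = 4.
1 ≠ 4, so there is no saddle point; optimal play is mixed.
Center is strictly dominated by Left, so the attacker never plays it.
On the remaining 2×2 (Left, Right vs Hold, Counter):
Let the attacker play Left with probability p. Expected payoff against Hold: 1p + 5(1−p) = −4p + 5; against Counter: 4p + 0(1−p) = 4p.
Setting these equal: −4p + 5 = 4p ⇒ −8p = -5 ⇒ p = 5/8, and the value is (-4)·(5/8) + 5 = 5/2.
For the defender: with q = P(Hold), equating Left's and Right's payoffs gives −3q + 4 = 5q ⇒ q = 1/2.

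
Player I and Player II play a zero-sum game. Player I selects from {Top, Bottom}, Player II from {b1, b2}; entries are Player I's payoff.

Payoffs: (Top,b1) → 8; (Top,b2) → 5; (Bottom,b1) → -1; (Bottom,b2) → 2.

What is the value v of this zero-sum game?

5

Row minima: Top → 5, Bottom → -1; maximin = 5.
Column maxima: b1 → 8, b2 → 5; minimax = 5.
Since maximin = minimax = 5, there is a saddle point and the value is 5.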